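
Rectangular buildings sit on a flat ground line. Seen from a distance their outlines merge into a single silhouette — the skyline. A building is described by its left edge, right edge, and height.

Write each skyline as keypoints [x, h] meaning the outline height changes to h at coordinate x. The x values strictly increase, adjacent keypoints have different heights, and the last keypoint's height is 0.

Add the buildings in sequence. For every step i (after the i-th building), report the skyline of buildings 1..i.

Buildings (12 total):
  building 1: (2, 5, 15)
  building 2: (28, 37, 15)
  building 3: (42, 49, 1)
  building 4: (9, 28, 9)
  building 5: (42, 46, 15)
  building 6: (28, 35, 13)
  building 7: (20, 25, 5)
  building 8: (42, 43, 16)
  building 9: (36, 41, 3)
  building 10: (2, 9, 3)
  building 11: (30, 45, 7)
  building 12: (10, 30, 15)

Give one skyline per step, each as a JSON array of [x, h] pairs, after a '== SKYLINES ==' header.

== SKYLINES ==
[[2,15],[5,0]]
[[2,15],[5,0],[28,15],[37,0]]
[[2,15],[5,0],[28,15],[37,0],[42,1],[49,0]]
[[2,15],[5,0],[9,9],[28,15],[37,0],[42,1],[49,0]]
[[2,15],[5,0],[9,9],[28,15],[37,0],[42,15],[46,1],[49,0]]
[[2,15],[5,0],[9,9],[28,15],[37,0],[42,15],[46,1],[49,0]]
[[2,15],[5,0],[9,9],[28,15],[37,0],[42,15],[46,1],[49,0]]
[[2,15],[5,0],[9,9],[28,15],[37,0],[42,16],[43,15],[46,1],[49,0]]
[[2,15],[5,0],[9,9],[28,15],[37,3],[41,0],[42,16],[43,15],[46,1],[49,0]]
[[2,15],[5,3],[9,9],[28,15],[37,3],[41,0],[42,16],[43,15],[46,1],[49,0]]
[[2,15],[5,3],[9,9],[28,15],[37,7],[42,16],[43,15],[46,1],[49,0]]
[[2,15],[5,3],[9,9],[10,15],[37,7],[42,16],[43,15],[46,1],[49,0]]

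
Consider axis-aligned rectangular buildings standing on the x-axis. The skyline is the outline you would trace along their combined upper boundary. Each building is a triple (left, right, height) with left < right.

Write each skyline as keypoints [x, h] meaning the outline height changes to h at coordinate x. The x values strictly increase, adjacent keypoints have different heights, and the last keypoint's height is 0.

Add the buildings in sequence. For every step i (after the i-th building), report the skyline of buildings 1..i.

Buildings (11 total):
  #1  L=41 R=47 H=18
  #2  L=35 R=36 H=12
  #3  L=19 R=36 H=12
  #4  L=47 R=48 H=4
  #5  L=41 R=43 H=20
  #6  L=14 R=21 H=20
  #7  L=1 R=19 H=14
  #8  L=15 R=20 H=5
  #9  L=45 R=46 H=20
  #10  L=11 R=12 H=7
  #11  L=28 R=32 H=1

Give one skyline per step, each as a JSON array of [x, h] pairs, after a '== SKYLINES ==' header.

== SKYLINES ==
[[41,18],[47,0]]
[[35,12],[36,0],[41,18],[47,0]]
[[19,12],[36,0],[41,18],[47,0]]
[[19,12],[36,0],[41,18],[47,4],[48,0]]
[[19,12],[36,0],[41,20],[43,18],[47,4],[48,0]]
[[14,20],[21,12],[36,0],[41,20],[43,18],[47,4],[48,0]]
[[1,14],[14,20],[21,12],[36,0],[41,20],[43,18],[47,4],[48,0]]
[[1,14],[14,20],[21,12],[36,0],[41,20],[43,18],[47,4],[48,0]]
[[1,14],[14,20],[21,12],[36,0],[41,20],[43,18],[45,20],[46,18],[47,4],[48,0]]
[[1,14],[14,20],[21,12],[36,0],[41,20],[43,18],[45,20],[46,18],[47,4],[48,0]]
[[1,14],[14,20],[21,12],[36,0],[41,20],[43,18],[45,20],[46,18],[47,4],[48,0]]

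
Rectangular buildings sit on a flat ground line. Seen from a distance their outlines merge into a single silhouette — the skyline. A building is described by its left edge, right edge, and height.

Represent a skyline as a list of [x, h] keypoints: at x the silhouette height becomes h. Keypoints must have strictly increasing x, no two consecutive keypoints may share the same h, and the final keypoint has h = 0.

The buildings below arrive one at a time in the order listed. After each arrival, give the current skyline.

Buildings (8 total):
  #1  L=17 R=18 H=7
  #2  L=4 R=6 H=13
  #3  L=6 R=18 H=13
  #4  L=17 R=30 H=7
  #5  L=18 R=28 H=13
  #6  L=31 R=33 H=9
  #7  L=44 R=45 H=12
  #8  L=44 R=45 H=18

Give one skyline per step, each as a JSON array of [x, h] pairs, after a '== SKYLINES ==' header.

== SKYLINES ==
[[17,7],[18,0]]
[[4,13],[6,0],[17,7],[18,0]]
[[4,13],[18,0]]
[[4,13],[18,7],[30,0]]
[[4,13],[28,7],[30,0]]
[[4,13],[28,7],[30,0],[31,9],[33,0]]
[[4,13],[28,7],[30,0],[31,9],[33,0],[44,12],[45,0]]
[[4,13],[28,7],[30,0],[31,9],[33,0],[44,18],[45,0]]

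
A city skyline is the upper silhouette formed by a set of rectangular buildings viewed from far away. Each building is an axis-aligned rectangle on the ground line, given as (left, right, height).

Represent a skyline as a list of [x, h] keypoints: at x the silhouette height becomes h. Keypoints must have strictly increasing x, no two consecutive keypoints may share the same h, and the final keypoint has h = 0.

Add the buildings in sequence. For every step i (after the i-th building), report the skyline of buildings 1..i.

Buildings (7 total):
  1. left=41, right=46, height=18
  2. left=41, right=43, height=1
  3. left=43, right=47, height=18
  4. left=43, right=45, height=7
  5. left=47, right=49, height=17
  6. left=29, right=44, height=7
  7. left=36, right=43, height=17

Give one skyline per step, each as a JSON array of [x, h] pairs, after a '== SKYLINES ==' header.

== SKYLINES ==
[[41,18],[46,0]]
[[41,18],[46,0]]
[[41,18],[47,0]]
[[41,18],[47,0]]
[[41,18],[47,17],[49,0]]
[[29,7],[41,18],[47,17],[49,0]]
[[29,7],[36,17],[41,18],[47,17],[49,0]]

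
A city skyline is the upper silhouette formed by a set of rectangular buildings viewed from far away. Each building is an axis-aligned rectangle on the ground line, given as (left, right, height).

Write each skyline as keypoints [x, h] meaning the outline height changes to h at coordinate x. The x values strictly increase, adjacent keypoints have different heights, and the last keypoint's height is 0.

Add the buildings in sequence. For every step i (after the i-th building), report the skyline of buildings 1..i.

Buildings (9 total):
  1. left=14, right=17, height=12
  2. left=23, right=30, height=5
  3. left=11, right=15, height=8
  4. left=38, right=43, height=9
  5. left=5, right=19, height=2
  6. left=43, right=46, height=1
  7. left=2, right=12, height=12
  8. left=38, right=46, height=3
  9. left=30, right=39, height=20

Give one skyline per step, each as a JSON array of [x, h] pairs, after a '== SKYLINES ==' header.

== SKYLINES ==
[[14,12],[17,0]]
[[14,12],[17,0],[23,5],[30,0]]
[[11,8],[14,12],[17,0],[23,5],[30,0]]
[[11,8],[14,12],[17,0],[23,5],[30,0],[38,9],[43,0]]
[[5,2],[11,8],[14,12],[17,2],[19,0],[23,5],[30,0],[38,9],[43,0]]
[[5,2],[11,8],[14,12],[17,2],[19,0],[23,5],[30,0],[38,9],[43,1],[46,0]]
[[2,12],[12,8],[14,12],[17,2],[19,0],[23,5],[30,0],[38,9],[43,1],[46,0]]
[[2,12],[12,8],[14,12],[17,2],[19,0],[23,5],[30,0],[38,9],[43,3],[46,0]]
[[2,12],[12,8],[14,12],[17,2],[19,0],[23,5],[30,20],[39,9],[43,3],[46,0]]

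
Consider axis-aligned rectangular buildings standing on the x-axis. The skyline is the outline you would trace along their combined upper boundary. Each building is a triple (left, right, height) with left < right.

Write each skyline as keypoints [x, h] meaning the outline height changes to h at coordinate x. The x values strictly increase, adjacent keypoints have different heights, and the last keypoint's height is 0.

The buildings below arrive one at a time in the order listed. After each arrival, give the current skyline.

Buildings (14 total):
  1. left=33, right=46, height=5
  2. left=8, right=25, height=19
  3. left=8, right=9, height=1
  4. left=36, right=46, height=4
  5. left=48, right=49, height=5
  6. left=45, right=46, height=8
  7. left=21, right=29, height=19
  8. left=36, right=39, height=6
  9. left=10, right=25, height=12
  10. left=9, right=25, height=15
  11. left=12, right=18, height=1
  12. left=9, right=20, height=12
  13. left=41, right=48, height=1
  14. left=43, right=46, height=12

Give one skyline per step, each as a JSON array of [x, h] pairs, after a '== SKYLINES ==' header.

== SKYLINES ==
[[33,5],[46,0]]
[[8,19],[25,0],[33,5],[46,0]]
[[8,19],[25,0],[33,5],[46,0]]
[[8,19],[25,0],[33,5],[46,0]]
[[8,19],[25,0],[33,5],[46,0],[48,5],[49,0]]
[[8,19],[25,0],[33,5],[45,8],[46,0],[48,5],[49,0]]
[[8,19],[29,0],[33,5],[45,8],[46,0],[48,5],[49,0]]
[[8,19],[29,0],[33,5],[36,6],[39,5],[45,8],[46,0],[48,5],[49,0]]
[[8,19],[29,0],[33,5],[36,6],[39,5],[45,8],[46,0],[48,5],[49,0]]
[[8,19],[29,0],[33,5],[36,6],[39,5],[45,8],[46,0],[48,5],[49,0]]
[[8,19],[29,0],[33,5],[36,6],[39,5],[45,8],[46,0],[48,5],[49,0]]
[[8,19],[29,0],[33,5],[36,6],[39,5],[45,8],[46,0],[48,5],[49,0]]
[[8,19],[29,0],[33,5],[36,6],[39,5],[45,8],[46,1],[48,5],[49,0]]
[[8,19],[29,0],[33,5],[36,6],[39,5],[43,12],[46,1],[48,5],[49,0]]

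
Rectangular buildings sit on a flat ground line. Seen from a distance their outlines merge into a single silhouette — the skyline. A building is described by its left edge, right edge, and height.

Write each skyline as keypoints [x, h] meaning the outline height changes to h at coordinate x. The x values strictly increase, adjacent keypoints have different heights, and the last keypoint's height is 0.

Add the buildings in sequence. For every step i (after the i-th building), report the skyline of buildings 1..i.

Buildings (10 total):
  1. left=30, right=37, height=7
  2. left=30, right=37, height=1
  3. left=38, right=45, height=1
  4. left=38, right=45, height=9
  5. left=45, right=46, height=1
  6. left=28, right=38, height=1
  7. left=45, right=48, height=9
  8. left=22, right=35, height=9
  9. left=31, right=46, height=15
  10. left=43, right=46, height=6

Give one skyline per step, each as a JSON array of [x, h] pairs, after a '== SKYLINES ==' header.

== SKYLINES ==
[[30,7],[37,0]]
[[30,7],[37,0]]
[[30,7],[37,0],[38,1],[45,0]]
[[30,7],[37,0],[38,9],[45,0]]
[[30,7],[37,0],[38,9],[45,1],[46,0]]
[[28,1],[30,7],[37,1],[38,9],[45,1],[46,0]]
[[28,1],[30,7],[37,1],[38,9],[48,0]]
[[22,9],[35,7],[37,1],[38,9],[48,0]]
[[22,9],[31,15],[46,9],[48,0]]
[[22,9],[31,15],[46,9],[48,0]]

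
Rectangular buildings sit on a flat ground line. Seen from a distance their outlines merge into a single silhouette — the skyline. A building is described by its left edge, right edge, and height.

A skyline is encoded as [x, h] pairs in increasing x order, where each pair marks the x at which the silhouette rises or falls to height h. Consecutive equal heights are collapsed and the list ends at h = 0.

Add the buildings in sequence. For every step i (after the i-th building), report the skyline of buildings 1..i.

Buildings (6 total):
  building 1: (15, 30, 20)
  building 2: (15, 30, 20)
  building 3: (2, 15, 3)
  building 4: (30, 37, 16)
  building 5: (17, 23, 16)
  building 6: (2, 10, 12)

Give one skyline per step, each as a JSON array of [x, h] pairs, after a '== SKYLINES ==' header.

== SKYLINES ==
[[15,20],[30,0]]
[[15,20],[30,0]]
[[2,3],[15,20],[30,0]]
[[2,3],[15,20],[30,16],[37,0]]
[[2,3],[15,20],[30,16],[37,0]]
[[2,12],[10,3],[15,20],[30,16],[37,0]]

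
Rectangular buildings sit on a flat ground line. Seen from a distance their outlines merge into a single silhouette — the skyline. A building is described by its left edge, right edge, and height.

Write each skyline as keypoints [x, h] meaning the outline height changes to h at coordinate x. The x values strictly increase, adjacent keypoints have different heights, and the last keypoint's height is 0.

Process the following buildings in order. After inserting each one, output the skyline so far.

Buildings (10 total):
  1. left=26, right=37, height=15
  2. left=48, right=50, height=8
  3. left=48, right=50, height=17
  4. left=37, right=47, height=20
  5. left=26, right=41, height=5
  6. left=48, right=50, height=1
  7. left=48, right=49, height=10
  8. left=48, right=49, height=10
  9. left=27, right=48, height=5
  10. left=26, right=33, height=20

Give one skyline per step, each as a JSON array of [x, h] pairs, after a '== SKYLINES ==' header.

== SKYLINES ==
[[26,15],[37,0]]
[[26,15],[37,0],[48,8],[50,0]]
[[26,15],[37,0],[48,17],[50,0]]
[[26,15],[37,20],[47,0],[48,17],[50,0]]
[[26,15],[37,20],[47,0],[48,17],[50,0]]
[[26,15],[37,20],[47,0],[48,17],[50,0]]
[[26,15],[37,20],[47,0],[48,17],[50,0]]
[[26,15],[37,20],[47,0],[48,17],[50,0]]
[[26,15],[37,20],[47,5],[48,17],[50,0]]
[[26,20],[33,15],[37,20],[47,5],[48,17],[50,0]]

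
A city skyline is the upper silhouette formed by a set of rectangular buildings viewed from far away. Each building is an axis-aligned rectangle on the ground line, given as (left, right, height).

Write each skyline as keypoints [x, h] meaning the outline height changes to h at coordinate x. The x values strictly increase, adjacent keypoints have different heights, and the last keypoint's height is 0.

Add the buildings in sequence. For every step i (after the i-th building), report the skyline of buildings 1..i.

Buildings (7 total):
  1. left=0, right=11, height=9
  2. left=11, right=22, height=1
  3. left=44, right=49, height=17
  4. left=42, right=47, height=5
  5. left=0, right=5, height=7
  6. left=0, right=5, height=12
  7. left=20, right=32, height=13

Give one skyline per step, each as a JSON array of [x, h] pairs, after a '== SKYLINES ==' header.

== SKYLINES ==
[[0,9],[11,0]]
[[0,9],[11,1],[22,0]]
[[0,9],[11,1],[22,0],[44,17],[49,0]]
[[0,9],[11,1],[22,0],[42,5],[44,17],[49,0]]
[[0,9],[11,1],[22,0],[42,5],[44,17],[49,0]]
[[0,12],[5,9],[11,1],[22,0],[42,5],[44,17],[49,0]]
[[0,12],[5,9],[11,1],[20,13],[32,0],[42,5],[44,17],[49,0]]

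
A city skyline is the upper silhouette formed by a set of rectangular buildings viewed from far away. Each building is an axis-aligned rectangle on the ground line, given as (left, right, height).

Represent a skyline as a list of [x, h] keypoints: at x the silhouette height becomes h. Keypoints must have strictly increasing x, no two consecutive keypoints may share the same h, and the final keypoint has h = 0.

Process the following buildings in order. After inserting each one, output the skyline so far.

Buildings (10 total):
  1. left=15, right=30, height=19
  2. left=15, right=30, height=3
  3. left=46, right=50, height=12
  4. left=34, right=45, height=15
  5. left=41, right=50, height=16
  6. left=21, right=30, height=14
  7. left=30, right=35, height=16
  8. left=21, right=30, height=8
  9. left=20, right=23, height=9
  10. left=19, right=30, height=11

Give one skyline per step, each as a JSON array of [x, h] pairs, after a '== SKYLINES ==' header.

== SKYLINES ==
[[15,19],[30,0]]
[[15,19],[30,0]]
[[15,19],[30,0],[46,12],[50,0]]
[[15,19],[30,0],[34,15],[45,0],[46,12],[50,0]]
[[15,19],[30,0],[34,15],[41,16],[50,0]]
[[15,19],[30,0],[34,15],[41,16],[50,0]]
[[15,19],[30,16],[35,15],[41,16],[50,0]]
[[15,19],[30,16],[35,15],[41,16],[50,0]]
[[15,19],[30,16],[35,15],[41,16],[50,0]]
[[15,19],[30,16],[35,15],[41,16],[50,0]]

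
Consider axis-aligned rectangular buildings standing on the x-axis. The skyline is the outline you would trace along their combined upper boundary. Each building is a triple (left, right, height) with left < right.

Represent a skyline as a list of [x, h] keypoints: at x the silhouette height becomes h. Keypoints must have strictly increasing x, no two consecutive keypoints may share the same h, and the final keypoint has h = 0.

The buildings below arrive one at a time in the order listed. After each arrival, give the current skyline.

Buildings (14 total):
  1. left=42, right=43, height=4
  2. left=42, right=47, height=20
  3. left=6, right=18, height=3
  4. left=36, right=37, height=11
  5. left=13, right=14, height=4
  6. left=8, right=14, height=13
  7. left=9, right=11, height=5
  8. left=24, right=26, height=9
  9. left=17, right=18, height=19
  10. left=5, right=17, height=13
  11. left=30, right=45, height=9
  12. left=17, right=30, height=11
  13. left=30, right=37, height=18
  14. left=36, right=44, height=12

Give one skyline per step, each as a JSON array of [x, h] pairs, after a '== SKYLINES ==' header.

== SKYLINES ==
[[42,4],[43,0]]
[[42,20],[47,0]]
[[6,3],[18,0],[42,20],[47,0]]
[[6,3],[18,0],[36,11],[37,0],[42,20],[47,0]]
[[6,3],[13,4],[14,3],[18,0],[36,11],[37,0],[42,20],[47,0]]
[[6,3],[8,13],[14,3],[18,0],[36,11],[37,0],[42,20],[47,0]]
[[6,3],[8,13],[14,3],[18,0],[36,11],[37,0],[42,20],[47,0]]
[[6,3],[8,13],[14,3],[18,0],[24,9],[26,0],[36,11],[37,0],[42,20],[47,0]]
[[6,3],[8,13],[14,3],[17,19],[18,0],[24,9],[26,0],[36,11],[37,0],[42,20],[47,0]]
[[5,13],[17,19],[18,0],[24,9],[26,0],[36,11],[37,0],[42,20],[47,0]]
[[5,13],[17,19],[18,0],[24,9],[26,0],[30,9],[36,11],[37,9],[42,20],[47,0]]
[[5,13],[17,19],[18,11],[30,9],[36,11],[37,9],[42,20],[47,0]]
[[5,13],[17,19],[18,11],[30,18],[37,9],[42,20],[47,0]]
[[5,13],[17,19],[18,11],[30,18],[37,12],[42,20],[47,0]]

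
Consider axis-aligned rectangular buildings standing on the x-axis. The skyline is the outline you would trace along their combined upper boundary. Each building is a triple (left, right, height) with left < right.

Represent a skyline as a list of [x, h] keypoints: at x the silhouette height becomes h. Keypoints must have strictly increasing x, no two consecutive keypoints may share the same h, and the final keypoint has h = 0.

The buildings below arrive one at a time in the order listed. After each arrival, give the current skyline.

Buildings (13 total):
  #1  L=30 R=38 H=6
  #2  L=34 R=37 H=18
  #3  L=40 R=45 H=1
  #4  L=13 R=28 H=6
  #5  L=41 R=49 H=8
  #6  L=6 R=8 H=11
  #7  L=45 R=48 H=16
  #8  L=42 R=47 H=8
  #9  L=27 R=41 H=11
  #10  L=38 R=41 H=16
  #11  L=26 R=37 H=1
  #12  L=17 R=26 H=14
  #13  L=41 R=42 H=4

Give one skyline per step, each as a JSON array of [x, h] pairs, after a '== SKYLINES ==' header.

== SKYLINES ==
[[30,6],[38,0]]
[[30,6],[34,18],[37,6],[38,0]]
[[30,6],[34,18],[37,6],[38,0],[40,1],[45,0]]
[[13,6],[28,0],[30,6],[34,18],[37,6],[38,0],[40,1],[45,0]]
[[13,6],[28,0],[30,6],[34,18],[37,6],[38,0],[40,1],[41,8],[49,0]]
[[6,11],[8,0],[13,6],[28,0],[30,6],[34,18],[37,6],[38,0],[40,1],[41,8],[49,0]]
[[6,11],[8,0],[13,6],[28,0],[30,6],[34,18],[37,6],[38,0],[40,1],[41,8],[45,16],[48,8],[49,0]]
[[6,11],[8,0],[13,6],[28,0],[30,6],[34,18],[37,6],[38,0],[40,1],[41,8],[45,16],[48,8],[49,0]]
[[6,11],[8,0],[13,6],[27,11],[34,18],[37,11],[41,8],[45,16],[48,8],[49,0]]
[[6,11],[8,0],[13,6],[27,11],[34,18],[37,11],[38,16],[41,8],[45,16],[48,8],[49,0]]
[[6,11],[8,0],[13,6],[27,11],[34,18],[37,11],[38,16],[41,8],[45,16],[48,8],[49,0]]
[[6,11],[8,0],[13,6],[17,14],[26,6],[27,11],[34,18],[37,11],[38,16],[41,8],[45,16],[48,8],[49,0]]
[[6,11],[8,0],[13,6],[17,14],[26,6],[27,11],[34,18],[37,11],[38,16],[41,8],[45,16],[48,8],[49,0]]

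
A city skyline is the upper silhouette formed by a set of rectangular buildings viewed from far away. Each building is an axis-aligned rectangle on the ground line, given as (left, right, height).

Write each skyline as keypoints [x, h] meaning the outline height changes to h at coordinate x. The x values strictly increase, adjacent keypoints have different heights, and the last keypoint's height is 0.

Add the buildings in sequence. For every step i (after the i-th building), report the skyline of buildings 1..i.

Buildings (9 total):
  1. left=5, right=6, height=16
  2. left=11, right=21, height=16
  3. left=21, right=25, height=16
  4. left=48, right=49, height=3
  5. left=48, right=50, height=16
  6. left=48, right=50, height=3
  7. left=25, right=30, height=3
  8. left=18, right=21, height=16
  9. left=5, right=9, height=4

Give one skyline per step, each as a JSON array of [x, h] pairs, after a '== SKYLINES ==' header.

== SKYLINES ==
[[5,16],[6,0]]
[[5,16],[6,0],[11,16],[21,0]]
[[5,16],[6,0],[11,16],[25,0]]
[[5,16],[6,0],[11,16],[25,0],[48,3],[49,0]]
[[5,16],[6,0],[11,16],[25,0],[48,16],[50,0]]
[[5,16],[6,0],[11,16],[25,0],[48,16],[50,0]]
[[5,16],[6,0],[11,16],[25,3],[30,0],[48,16],[50,0]]
[[5,16],[6,0],[11,16],[25,3],[30,0],[48,16],[50,0]]
[[5,16],[6,4],[9,0],[11,16],[25,3],[30,0],[48,16],[50,0]]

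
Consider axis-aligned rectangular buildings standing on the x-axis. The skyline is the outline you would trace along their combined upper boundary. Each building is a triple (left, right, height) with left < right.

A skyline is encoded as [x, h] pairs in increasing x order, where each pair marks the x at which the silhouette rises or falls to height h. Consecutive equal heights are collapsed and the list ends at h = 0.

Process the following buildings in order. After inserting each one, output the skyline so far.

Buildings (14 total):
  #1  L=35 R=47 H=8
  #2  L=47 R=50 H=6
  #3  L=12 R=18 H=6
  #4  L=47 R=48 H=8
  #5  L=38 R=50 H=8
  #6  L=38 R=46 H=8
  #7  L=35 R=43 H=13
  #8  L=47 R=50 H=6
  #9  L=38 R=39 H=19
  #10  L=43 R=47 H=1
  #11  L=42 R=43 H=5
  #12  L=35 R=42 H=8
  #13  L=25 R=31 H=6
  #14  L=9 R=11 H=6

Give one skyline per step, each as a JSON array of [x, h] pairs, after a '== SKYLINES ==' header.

== SKYLINES ==
[[35,8],[47,0]]
[[35,8],[47,6],[50,0]]
[[12,6],[18,0],[35,8],[47,6],[50,0]]
[[12,6],[18,0],[35,8],[48,6],[50,0]]
[[12,6],[18,0],[35,8],[50,0]]
[[12,6],[18,0],[35,8],[50,0]]
[[12,6],[18,0],[35,13],[43,8],[50,0]]
[[12,6],[18,0],[35,13],[43,8],[50,0]]
[[12,6],[18,0],[35,13],[38,19],[39,13],[43,8],[50,0]]
[[12,6],[18,0],[35,13],[38,19],[39,13],[43,8],[50,0]]
[[12,6],[18,0],[35,13],[38,19],[39,13],[43,8],[50,0]]
[[12,6],[18,0],[35,13],[38,19],[39,13],[43,8],[50,0]]
[[12,6],[18,0],[25,6],[31,0],[35,13],[38,19],[39,13],[43,8],[50,0]]
[[9,6],[11,0],[12,6],[18,0],[25,6],[31,0],[35,13],[38,19],[39,13],[43,8],[50,0]]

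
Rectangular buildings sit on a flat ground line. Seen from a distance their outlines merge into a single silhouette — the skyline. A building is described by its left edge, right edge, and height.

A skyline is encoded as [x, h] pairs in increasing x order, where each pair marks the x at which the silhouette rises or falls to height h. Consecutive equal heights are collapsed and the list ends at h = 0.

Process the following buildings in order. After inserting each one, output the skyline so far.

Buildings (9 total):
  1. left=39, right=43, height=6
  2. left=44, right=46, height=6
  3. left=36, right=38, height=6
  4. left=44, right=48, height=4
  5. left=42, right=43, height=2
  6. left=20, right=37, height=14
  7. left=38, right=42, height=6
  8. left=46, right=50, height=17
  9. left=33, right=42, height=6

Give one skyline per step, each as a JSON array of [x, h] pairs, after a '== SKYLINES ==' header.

== SKYLINES ==
[[39,6],[43,0]]
[[39,6],[43,0],[44,6],[46,0]]
[[36,6],[38,0],[39,6],[43,0],[44,6],[46,0]]
[[36,6],[38,0],[39,6],[43,0],[44,6],[46,4],[48,0]]
[[36,6],[38,0],[39,6],[43,0],[44,6],[46,4],[48,0]]
[[20,14],[37,6],[38,0],[39,6],[43,0],[44,6],[46,4],[48,0]]
[[20,14],[37,6],[43,0],[44,6],[46,4],[48,0]]
[[20,14],[37,6],[43,0],[44,6],[46,17],[50,0]]
[[20,14],[37,6],[43,0],[44,6],[46,17],[50,0]]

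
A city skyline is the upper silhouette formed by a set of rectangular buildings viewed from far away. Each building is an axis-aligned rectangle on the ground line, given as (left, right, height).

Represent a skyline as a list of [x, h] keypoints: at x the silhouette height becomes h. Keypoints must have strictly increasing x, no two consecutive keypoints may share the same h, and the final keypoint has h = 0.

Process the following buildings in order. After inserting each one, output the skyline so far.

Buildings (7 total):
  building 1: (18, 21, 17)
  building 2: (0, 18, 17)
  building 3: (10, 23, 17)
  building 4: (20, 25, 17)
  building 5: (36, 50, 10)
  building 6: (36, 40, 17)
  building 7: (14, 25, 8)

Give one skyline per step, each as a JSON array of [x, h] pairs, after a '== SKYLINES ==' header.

== SKYLINES ==
[[18,17],[21,0]]
[[0,17],[21,0]]
[[0,17],[23,0]]
[[0,17],[25,0]]
[[0,17],[25,0],[36,10],[50,0]]
[[0,17],[25,0],[36,17],[40,10],[50,0]]
[[0,17],[25,0],[36,17],[40,10],[50,0]]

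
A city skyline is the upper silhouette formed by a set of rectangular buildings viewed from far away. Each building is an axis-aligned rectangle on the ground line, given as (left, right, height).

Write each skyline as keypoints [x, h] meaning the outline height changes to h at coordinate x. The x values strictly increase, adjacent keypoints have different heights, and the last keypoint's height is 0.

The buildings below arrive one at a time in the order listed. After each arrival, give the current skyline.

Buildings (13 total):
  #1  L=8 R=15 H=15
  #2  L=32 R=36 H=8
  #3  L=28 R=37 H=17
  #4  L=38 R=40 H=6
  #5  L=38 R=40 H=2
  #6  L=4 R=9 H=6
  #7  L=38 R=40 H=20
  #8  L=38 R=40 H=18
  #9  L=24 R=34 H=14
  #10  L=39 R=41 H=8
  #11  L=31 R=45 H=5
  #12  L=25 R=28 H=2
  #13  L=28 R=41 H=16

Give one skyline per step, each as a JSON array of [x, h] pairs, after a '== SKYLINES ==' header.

== SKYLINES ==
[[8,15],[15,0]]
[[8,15],[15,0],[32,8],[36,0]]
[[8,15],[15,0],[28,17],[37,0]]
[[8,15],[15,0],[28,17],[37,0],[38,6],[40,0]]
[[8,15],[15,0],[28,17],[37,0],[38,6],[40,0]]
[[4,6],[8,15],[15,0],[28,17],[37,0],[38,6],[40,0]]
[[4,6],[8,15],[15,0],[28,17],[37,0],[38,20],[40,0]]
[[4,6],[8,15],[15,0],[28,17],[37,0],[38,20],[40,0]]
[[4,6],[8,15],[15,0],[24,14],[28,17],[37,0],[38,20],[40,0]]
[[4,6],[8,15],[15,0],[24,14],[28,17],[37,0],[38,20],[40,8],[41,0]]
[[4,6],[8,15],[15,0],[24,14],[28,17],[37,5],[38,20],[40,8],[41,5],[45,0]]
[[4,6],[8,15],[15,0],[24,14],[28,17],[37,5],[38,20],[40,8],[41,5],[45,0]]
[[4,6],[8,15],[15,0],[24,14],[28,17],[37,16],[38,20],[40,16],[41,5],[45,0]]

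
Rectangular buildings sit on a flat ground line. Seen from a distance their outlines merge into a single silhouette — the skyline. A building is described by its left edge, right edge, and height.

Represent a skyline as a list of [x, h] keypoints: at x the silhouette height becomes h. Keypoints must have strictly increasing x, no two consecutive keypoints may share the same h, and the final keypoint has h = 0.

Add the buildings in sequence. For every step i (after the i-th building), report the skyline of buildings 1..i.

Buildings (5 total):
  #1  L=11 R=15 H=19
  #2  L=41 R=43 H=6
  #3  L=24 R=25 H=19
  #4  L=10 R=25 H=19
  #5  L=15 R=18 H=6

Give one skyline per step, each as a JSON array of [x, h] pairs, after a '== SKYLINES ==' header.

== SKYLINES ==
[[11,19],[15,0]]
[[11,19],[15,0],[41,6],[43,0]]
[[11,19],[15,0],[24,19],[25,0],[41,6],[43,0]]
[[10,19],[25,0],[41,6],[43,0]]
[[10,19],[25,0],[41,6],[43,0]]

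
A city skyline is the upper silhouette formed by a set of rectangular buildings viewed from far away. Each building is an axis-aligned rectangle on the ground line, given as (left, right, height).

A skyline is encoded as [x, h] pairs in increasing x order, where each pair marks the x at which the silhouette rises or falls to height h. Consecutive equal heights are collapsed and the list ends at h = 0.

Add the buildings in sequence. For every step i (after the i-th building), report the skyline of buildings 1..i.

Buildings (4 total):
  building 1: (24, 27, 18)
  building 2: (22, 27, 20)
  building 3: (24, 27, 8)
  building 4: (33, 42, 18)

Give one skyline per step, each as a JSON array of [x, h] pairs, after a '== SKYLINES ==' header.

== SKYLINES ==
[[24,18],[27,0]]
[[22,20],[27,0]]
[[22,20],[27,0]]
[[22,20],[27,0],[33,18],[42,0]]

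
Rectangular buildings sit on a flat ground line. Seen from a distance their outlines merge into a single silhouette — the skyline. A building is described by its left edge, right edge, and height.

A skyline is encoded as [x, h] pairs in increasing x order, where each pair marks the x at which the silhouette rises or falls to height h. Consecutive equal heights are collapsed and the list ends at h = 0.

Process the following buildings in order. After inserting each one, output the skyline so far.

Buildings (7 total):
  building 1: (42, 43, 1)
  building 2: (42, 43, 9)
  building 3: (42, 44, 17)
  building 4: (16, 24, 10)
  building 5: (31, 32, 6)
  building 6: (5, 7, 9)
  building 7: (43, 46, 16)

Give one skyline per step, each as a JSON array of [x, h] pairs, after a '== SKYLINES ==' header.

== SKYLINES ==
[[42,1],[43,0]]
[[42,9],[43,0]]
[[42,17],[44,0]]
[[16,10],[24,0],[42,17],[44,0]]
[[16,10],[24,0],[31,6],[32,0],[42,17],[44,0]]
[[5,9],[7,0],[16,10],[24,0],[31,6],[32,0],[42,17],[44,0]]
[[5,9],[7,0],[16,10],[24,0],[31,6],[32,0],[42,17],[44,16],[46,0]]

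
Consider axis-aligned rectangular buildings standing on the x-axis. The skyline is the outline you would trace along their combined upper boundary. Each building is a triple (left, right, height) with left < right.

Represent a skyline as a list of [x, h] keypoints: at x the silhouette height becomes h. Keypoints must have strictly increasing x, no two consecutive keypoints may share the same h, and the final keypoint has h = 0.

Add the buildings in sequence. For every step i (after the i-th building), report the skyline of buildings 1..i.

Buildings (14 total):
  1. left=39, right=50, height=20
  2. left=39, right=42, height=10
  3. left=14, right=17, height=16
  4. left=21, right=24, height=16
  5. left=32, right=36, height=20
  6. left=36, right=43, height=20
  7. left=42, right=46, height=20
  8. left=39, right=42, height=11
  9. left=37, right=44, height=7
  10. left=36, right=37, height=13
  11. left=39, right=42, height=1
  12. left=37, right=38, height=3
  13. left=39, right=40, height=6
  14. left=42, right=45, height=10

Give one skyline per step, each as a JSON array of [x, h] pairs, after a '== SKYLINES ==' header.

== SKYLINES ==
[[39,20],[50,0]]
[[39,20],[50,0]]
[[14,16],[17,0],[39,20],[50,0]]
[[14,16],[17,0],[21,16],[24,0],[39,20],[50,0]]
[[14,16],[17,0],[21,16],[24,0],[32,20],[36,0],[39,20],[50,0]]
[[14,16],[17,0],[21,16],[24,0],[32,20],[50,0]]
[[14,16],[17,0],[21,16],[24,0],[32,20],[50,0]]
[[14,16],[17,0],[21,16],[24,0],[32,20],[50,0]]
[[14,16],[17,0],[21,16],[24,0],[32,20],[50,0]]
[[14,16],[17,0],[21,16],[24,0],[32,20],[50,0]]
[[14,16],[17,0],[21,16],[24,0],[32,20],[50,0]]
[[14,16],[17,0],[21,16],[24,0],[32,20],[50,0]]
[[14,16],[17,0],[21,16],[24,0],[32,20],[50,0]]
[[14,16],[17,0],[21,16],[24,0],[32,20],[50,0]]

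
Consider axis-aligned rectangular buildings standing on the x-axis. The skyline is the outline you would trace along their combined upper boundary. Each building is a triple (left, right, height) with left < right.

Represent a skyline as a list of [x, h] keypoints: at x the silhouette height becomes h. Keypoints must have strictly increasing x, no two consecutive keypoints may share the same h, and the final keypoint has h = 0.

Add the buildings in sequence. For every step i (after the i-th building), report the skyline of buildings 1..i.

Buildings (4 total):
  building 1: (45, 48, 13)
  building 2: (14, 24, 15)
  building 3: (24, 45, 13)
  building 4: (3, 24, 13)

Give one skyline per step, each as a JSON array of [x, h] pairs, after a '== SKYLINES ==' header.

== SKYLINES ==
[[45,13],[48,0]]
[[14,15],[24,0],[45,13],[48,0]]
[[14,15],[24,13],[48,0]]
[[3,13],[14,15],[24,13],[48,0]]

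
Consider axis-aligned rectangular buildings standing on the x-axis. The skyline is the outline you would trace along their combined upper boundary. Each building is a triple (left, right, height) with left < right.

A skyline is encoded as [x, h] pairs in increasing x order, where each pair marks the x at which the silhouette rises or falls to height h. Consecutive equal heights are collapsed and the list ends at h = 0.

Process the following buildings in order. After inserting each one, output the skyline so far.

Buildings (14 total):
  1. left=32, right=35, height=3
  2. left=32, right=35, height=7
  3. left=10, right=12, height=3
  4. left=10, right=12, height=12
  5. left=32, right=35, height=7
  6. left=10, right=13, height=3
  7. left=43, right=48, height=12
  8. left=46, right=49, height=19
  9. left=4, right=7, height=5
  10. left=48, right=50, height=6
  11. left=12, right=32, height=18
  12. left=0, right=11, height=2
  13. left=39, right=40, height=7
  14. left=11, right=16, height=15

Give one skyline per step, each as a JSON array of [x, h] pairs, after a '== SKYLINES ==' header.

== SKYLINES ==
[[32,3],[35,0]]
[[32,7],[35,0]]
[[10,3],[12,0],[32,7],[35,0]]
[[10,12],[12,0],[32,7],[35,0]]
[[10,12],[12,0],[32,7],[35,0]]
[[10,12],[12,3],[13,0],[32,7],[35,0]]
[[10,12],[12,3],[13,0],[32,7],[35,0],[43,12],[48,0]]
[[10,12],[12,3],[13,0],[32,7],[35,0],[43,12],[46,19],[49,0]]
[[4,5],[7,0],[10,12],[12,3],[13,0],[32,7],[35,0],[43,12],[46,19],[49,0]]
[[4,5],[7,0],[10,12],[12,3],[13,0],[32,7],[35,0],[43,12],[46,19],[49,6],[50,0]]
[[4,5],[7,0],[10,12],[12,18],[32,7],[35,0],[43,12],[46,19],[49,6],[50,0]]
[[0,2],[4,5],[7,2],[10,12],[12,18],[32,7],[35,0],[43,12],[46,19],[49,6],[50,0]]
[[0,2],[4,5],[7,2],[10,12],[12,18],[32,7],[35,0],[39,7],[40,0],[43,12],[46,19],[49,6],[50,0]]
[[0,2],[4,5],[7,2],[10,12],[11,15],[12,18],[32,7],[35,0],[39,7],[40,0],[43,12],[46,19],[49,6],[50,0]]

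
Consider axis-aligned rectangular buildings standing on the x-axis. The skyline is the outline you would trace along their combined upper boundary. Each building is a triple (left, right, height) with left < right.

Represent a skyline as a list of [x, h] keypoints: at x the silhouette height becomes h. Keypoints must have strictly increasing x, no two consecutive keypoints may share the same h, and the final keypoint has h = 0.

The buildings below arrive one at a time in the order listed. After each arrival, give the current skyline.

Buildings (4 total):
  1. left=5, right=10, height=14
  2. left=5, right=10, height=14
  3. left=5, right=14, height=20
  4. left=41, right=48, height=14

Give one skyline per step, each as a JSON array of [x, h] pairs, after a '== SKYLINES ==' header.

== SKYLINES ==
[[5,14],[10,0]]
[[5,14],[10,0]]
[[5,20],[14,0]]
[[5,20],[14,0],[41,14],[48,0]]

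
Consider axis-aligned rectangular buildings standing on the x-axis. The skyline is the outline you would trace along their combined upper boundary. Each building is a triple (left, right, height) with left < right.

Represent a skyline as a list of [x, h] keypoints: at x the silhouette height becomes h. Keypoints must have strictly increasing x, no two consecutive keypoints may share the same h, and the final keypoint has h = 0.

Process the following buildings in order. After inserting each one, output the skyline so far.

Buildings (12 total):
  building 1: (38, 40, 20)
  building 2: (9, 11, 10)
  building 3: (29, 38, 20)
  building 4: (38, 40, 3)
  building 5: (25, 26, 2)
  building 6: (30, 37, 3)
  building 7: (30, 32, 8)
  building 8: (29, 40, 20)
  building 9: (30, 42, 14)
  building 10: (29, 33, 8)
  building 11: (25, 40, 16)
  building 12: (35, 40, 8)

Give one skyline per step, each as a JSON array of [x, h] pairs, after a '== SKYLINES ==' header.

== SKYLINES ==
[[38,20],[40,0]]
[[9,10],[11,0],[38,20],[40,0]]
[[9,10],[11,0],[29,20],[40,0]]
[[9,10],[11,0],[29,20],[40,0]]
[[9,10],[11,0],[25,2],[26,0],[29,20],[40,0]]
[[9,10],[11,0],[25,2],[26,0],[29,20],[40,0]]
[[9,10],[11,0],[25,2],[26,0],[29,20],[40,0]]
[[9,10],[11,0],[25,2],[26,0],[29,20],[40,0]]
[[9,10],[11,0],[25,2],[26,0],[29,20],[40,14],[42,0]]
[[9,10],[11,0],[25,2],[26,0],[29,20],[40,14],[42,0]]
[[9,10],[11,0],[25,16],[29,20],[40,14],[42,0]]
[[9,10],[11,0],[25,16],[29,20],[40,14],[42,0]]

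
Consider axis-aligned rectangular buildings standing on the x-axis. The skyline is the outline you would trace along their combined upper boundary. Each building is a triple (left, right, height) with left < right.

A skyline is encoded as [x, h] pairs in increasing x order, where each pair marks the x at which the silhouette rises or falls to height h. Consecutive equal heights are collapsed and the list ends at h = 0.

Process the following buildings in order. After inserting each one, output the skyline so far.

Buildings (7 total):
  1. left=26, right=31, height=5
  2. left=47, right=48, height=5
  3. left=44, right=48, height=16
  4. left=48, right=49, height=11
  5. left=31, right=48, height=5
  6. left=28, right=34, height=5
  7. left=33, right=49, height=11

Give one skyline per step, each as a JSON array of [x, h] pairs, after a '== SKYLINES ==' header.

== SKYLINES ==
[[26,5],[31,0]]
[[26,5],[31,0],[47,5],[48,0]]
[[26,5],[31,0],[44,16],[48,0]]
[[26,5],[31,0],[44,16],[48,11],[49,0]]
[[26,5],[44,16],[48,11],[49,0]]
[[26,5],[44,16],[48,11],[49,0]]
[[26,5],[33,11],[44,16],[48,11],[49,0]]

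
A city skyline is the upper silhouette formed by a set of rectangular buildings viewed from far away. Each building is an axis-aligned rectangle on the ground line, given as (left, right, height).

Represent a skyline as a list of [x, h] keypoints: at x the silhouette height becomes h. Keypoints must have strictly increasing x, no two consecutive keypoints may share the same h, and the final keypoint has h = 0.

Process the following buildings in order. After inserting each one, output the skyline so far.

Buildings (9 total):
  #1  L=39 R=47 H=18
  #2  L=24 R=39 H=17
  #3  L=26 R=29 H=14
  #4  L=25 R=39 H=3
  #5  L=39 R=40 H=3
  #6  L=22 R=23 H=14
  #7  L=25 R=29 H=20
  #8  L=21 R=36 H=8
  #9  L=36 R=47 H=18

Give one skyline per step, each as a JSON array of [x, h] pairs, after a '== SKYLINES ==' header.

== SKYLINES ==
[[39,18],[47,0]]
[[24,17],[39,18],[47,0]]
[[24,17],[39,18],[47,0]]
[[24,17],[39,18],[47,0]]
[[24,17],[39,18],[47,0]]
[[22,14],[23,0],[24,17],[39,18],[47,0]]
[[22,14],[23,0],[24,17],[25,20],[29,17],[39,18],[47,0]]
[[21,8],[22,14],[23,8],[24,17],[25,20],[29,17],[39,18],[47,0]]
[[21,8],[22,14],[23,8],[24,17],[25,20],[29,17],[36,18],[47,0]]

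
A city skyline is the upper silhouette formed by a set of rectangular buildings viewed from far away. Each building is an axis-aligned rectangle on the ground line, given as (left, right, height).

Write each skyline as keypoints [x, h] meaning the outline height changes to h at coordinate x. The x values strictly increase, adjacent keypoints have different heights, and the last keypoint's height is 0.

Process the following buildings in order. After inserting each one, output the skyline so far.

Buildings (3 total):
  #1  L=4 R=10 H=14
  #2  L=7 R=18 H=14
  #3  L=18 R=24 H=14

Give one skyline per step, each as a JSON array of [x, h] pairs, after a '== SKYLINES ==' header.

== SKYLINES ==
[[4,14],[10,0]]
[[4,14],[18,0]]
[[4,14],[24,0]]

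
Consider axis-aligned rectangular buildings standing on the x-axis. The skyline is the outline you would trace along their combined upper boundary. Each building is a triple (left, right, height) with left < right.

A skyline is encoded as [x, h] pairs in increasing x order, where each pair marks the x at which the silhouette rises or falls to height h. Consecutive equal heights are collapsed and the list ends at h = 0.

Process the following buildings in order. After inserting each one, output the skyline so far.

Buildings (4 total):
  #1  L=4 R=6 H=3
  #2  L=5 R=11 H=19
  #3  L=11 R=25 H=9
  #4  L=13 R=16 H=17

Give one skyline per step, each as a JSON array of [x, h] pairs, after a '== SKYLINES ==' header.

== SKYLINES ==
[[4,3],[6,0]]
[[4,3],[5,19],[11,0]]
[[4,3],[5,19],[11,9],[25,0]]
[[4,3],[5,19],[11,9],[13,17],[16,9],[25,0]]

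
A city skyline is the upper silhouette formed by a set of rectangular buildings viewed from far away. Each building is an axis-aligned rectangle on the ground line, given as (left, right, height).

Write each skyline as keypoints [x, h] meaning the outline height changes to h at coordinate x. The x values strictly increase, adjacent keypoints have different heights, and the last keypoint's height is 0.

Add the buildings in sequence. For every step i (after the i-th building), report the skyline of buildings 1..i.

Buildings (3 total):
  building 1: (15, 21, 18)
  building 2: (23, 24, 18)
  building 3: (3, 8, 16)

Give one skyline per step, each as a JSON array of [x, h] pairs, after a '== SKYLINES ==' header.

== SKYLINES ==
[[15,18],[21,0]]
[[15,18],[21,0],[23,18],[24,0]]
[[3,16],[8,0],[15,18],[21,0],[23,18],[24,0]]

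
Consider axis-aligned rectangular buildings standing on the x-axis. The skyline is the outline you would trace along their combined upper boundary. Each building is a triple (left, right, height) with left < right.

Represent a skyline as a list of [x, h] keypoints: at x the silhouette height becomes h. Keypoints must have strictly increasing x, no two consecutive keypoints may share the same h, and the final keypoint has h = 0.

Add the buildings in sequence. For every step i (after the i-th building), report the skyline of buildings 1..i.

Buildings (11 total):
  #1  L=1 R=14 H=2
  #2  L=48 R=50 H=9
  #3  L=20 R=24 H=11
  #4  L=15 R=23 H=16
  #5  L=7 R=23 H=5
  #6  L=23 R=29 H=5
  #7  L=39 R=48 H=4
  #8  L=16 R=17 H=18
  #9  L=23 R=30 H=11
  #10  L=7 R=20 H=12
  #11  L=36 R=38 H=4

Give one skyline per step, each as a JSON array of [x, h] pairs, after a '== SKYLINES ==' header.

== SKYLINES ==
[[1,2],[14,0]]
[[1,2],[14,0],[48,9],[50,0]]
[[1,2],[14,0],[20,11],[24,0],[48,9],[50,0]]
[[1,2],[14,0],[15,16],[23,11],[24,0],[48,9],[50,0]]
[[1,2],[7,5],[15,16],[23,11],[24,0],[48,9],[50,0]]
[[1,2],[7,5],[15,16],[23,11],[24,5],[29,0],[48,9],[50,0]]
[[1,2],[7,5],[15,16],[23,11],[24,5],[29,0],[39,4],[48,9],[50,0]]
[[1,2],[7,5],[15,16],[16,18],[17,16],[23,11],[24,5],[29,0],[39,4],[48,9],[50,0]]
[[1,2],[7,5],[15,16],[16,18],[17,16],[23,11],[30,0],[39,4],[48,9],[50,0]]
[[1,2],[7,12],[15,16],[16,18],[17,16],[23,11],[30,0],[39,4],[48,9],[50,0]]
[[1,2],[7,12],[15,16],[16,18],[17,16],[23,11],[30,0],[36,4],[38,0],[39,4],[48,9],[50,0]]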